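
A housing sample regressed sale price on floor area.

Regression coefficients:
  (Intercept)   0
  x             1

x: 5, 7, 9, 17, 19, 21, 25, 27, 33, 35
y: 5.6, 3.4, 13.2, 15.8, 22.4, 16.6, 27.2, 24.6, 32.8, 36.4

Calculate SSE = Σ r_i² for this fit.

x=5: ŷ = 5 = 5; r = 5.6 − 5 = 0.6
x=7: ŷ = 7 = 7; r = 3.4 − 7 = -3.6
x=9: ŷ = 9 = 9; r = 13.2 − 9 = 4.2
x=17: ŷ = 17 = 17; r = 15.8 − 17 = -1.2
x=19: ŷ = 19 = 19; r = 22.4 − 19 = 3.4
x=21: ŷ = 21 = 21; r = 16.6 − 21 = -4.4
x=25: ŷ = 25 = 25; r = 27.2 − 25 = 2.2
x=27: ŷ = 27 = 27; r = 24.6 − 27 = -2.4
x=33: ŷ = 33 = 33; r = 32.8 − 33 = -0.2
x=35: ŷ = 35 = 35; r = 36.4 − 35 = 1.4
SSE = 0.36 + 12.96 + 17.64 + 1.44 + 11.56 + 19.36 + 4.84 + 5.76 + 0.04 + 1.96 = 75.92

SSE = 75.92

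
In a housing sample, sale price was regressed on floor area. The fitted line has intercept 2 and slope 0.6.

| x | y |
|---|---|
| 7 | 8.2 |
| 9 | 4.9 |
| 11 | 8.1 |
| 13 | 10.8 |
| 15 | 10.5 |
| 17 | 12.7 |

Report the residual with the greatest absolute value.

x=7: ŷ = 2 + 0.6·7 = 6.2; e = 8.2 − 6.2 = 2
x=9: ŷ = 2 + 0.6·9 = 7.4; e = 4.9 − 7.4 = -2.5
x=11: ŷ = 2 + 0.6·11 = 8.6; e = 8.1 − 8.6 = -0.5
x=13: ŷ = 2 + 0.6·13 = 9.8; e = 10.8 − 9.8 = 1
x=15: ŷ = 2 + 0.6·15 = 11; e = 10.5 − 11 = -0.5
x=17: ŷ = 2 + 0.6·17 = 12.2; e = 12.7 − 12.2 = 0.5
Largest |e| is 2.5 at x = 9, residual -2.5.

e = -2.5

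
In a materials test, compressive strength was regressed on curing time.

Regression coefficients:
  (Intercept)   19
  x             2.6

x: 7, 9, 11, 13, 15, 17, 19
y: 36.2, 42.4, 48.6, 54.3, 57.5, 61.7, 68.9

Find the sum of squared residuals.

x=7: ŷ = 19 + 2.6·7 = 37.2; e = 36.2 − 37.2 = -1
x=9: ŷ = 19 + 2.6·9 = 42.4; e = 42.4 − 42.4 = 0
x=11: ŷ = 19 + 2.6·11 = 47.6; e = 48.6 − 47.6 = 1
x=13: ŷ = 19 + 2.6·13 = 52.8; e = 54.3 − 52.8 = 1.5
x=15: ŷ = 19 + 2.6·15 = 58; e = 57.5 − 58 = -0.5
x=17: ŷ = 19 + 2.6·17 = 63.2; e = 61.7 − 63.2 = -1.5
x=19: ŷ = 19 + 2.6·19 = 68.4; e = 68.9 − 68.4 = 0.5
SSE = 1 + 0 + 1 + 2.25 + 0.25 + 2.25 + 0.25 = 7

SSE = 7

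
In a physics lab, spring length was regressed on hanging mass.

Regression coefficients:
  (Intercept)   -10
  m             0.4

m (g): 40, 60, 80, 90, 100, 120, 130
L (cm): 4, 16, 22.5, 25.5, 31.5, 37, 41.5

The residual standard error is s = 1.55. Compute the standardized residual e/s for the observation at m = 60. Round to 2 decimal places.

L̂ = -10 + 0.4·60 = 14
e = 16 − 14 = 2
e/s = 2 / 1.55 = 1.29

1.29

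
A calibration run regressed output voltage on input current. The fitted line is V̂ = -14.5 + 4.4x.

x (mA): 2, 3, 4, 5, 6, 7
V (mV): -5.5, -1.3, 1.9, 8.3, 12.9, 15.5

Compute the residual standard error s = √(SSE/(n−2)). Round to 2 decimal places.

x=2: V̂ = -14.5 + 4.4·2 = -5.7; e = -5.5 − (-5.7) = 0.2
x=3: V̂ = -14.5 + 4.4·3 = -1.3; e = -1.3 − (-1.3) = 0
x=4: V̂ = -14.5 + 4.4·4 = 3.1; e = 1.9 − 3.1 = -1.2
x=5: V̂ = -14.5 + 4.4·5 = 7.5; e = 8.3 − 7.5 = 0.8
x=6: V̂ = -14.5 + 4.4·6 = 11.9; e = 12.9 − 11.9 = 1
x=7: V̂ = -14.5 + 4.4·7 = 16.3; e = 15.5 − 16.3 = -0.8
SSE = 0.04 + 0 + 1.44 + 0.64 + 1 + 0.64 = 3.76
s = √(3.76/4) = √0.94 ≈ 0.97

s = 0.97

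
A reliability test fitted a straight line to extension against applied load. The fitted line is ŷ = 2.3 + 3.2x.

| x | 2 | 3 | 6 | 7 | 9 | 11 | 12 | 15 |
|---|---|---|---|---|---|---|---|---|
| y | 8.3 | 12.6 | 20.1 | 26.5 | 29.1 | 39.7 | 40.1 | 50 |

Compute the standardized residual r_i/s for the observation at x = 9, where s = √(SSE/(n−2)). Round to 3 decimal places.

x=2: ŷ = 2.3 + 3.2·2 = 8.7; r = 8.3 − 8.7 = -0.4
x=3: ŷ = 2.3 + 3.2·3 = 11.9; r = 12.6 − 11.9 = 0.7
x=6: ŷ = 2.3 + 3.2·6 = 21.5; r = 20.1 − 21.5 = -1.4
x=7: ŷ = 2.3 + 3.2·7 = 24.7; r = 26.5 − 24.7 = 1.8
x=9: ŷ = 2.3 + 3.2·9 = 31.1; r = 29.1 − 31.1 = -2
x=11: ŷ = 2.3 + 3.2·11 = 37.5; r = 39.7 − 37.5 = 2.2
x=12: ŷ = 2.3 + 3.2·12 = 40.7; r = 40.1 − 40.7 = -0.6
x=15: ŷ = 2.3 + 3.2·15 = 50.3; r = 50 − 50.3 = -0.3
SSE = 0.16 + 0.49 + 1.96 + 3.24 + 4 + 4.84 + 0.36 + 0.09 = 15.14
s = √(15.14/6) = 1.5885
r/s = -2 / 1.5885 = -1.259

-1.259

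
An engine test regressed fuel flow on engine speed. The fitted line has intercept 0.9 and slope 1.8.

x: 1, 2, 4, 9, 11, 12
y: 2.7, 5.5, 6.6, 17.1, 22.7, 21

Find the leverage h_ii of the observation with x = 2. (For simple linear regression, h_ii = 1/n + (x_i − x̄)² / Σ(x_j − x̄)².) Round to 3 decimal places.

x̄ = (1 + 2 + 4 + 9 + 11 + 12)/6 = 6.5
Σ(x − x̄)² = 30.25 + 20.25 + 6.25 + 6.25 + 20.25 + 30.25 = 113.5
h = 1/6 + (-4.5)²/113.5 = 0.166667 + 0.178414 = 0.345

h = 0.345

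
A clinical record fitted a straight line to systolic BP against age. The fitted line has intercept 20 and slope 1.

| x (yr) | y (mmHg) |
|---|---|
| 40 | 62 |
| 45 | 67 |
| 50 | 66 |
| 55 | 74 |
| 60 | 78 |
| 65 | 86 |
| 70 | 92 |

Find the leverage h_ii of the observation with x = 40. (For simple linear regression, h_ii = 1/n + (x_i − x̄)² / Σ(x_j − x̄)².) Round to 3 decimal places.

h = 0.464

x̄ = (40 + 45 + 50 + 55 + 60 + 65 + 70)/7 = 55
Σ(x − x̄)² = 225 + 100 + 25 + 0 + 25 + 100 + 225 = 700
h = 1/7 + (-15)²/700 = 0.142857 + 0.321429 = 0.464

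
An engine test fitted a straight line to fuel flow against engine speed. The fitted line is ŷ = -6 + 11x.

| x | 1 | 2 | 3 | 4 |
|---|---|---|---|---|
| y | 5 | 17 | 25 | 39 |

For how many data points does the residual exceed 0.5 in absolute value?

3

x=1: ŷ = -6 + 11·1 = 5; r = 5 − 5 = 0
x=2: ŷ = -6 + 11·2 = 16; r = 17 − 16 = 1
x=3: ŷ = -6 + 11·3 = 27; r = 25 − 27 = -2
x=4: ŷ = -6 + 11·4 = 38; r = 39 − 38 = 1
|r| > 0.5: x=2 (|r|=1), x=3 (|r|=2), x=4 (|r|=1) → 3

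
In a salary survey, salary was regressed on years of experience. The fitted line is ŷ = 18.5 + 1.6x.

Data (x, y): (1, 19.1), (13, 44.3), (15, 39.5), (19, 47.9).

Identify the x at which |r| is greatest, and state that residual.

x = 13, r = 5

x=1: ŷ = 18.5 + 1.6·1 = 20.1; r = 19.1 − 20.1 = -1
x=13: ŷ = 18.5 + 1.6·13 = 39.3; r = 44.3 − 39.3 = 5
x=15: ŷ = 18.5 + 1.6·15 = 42.5; r = 39.5 − 42.5 = -3
x=19: ŷ = 18.5 + 1.6·19 = 48.9; r = 47.9 − 48.9 = -1
Largest |r| is 5 at x = 13, residual 5.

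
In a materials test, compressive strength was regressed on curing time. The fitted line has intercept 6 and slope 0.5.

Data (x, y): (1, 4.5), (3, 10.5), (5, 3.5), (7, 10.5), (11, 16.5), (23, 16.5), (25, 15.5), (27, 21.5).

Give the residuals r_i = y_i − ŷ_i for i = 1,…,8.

x=1: ŷ = 6 + 0.5·1 = 6.5; r = 4.5 − 6.5 = -2
x=3: ŷ = 6 + 0.5·3 = 7.5; r = 10.5 − 7.5 = 3
x=5: ŷ = 6 + 0.5·5 = 8.5; r = 3.5 − 8.5 = -5
x=7: ŷ = 6 + 0.5·7 = 9.5; r = 10.5 − 9.5 = 1
x=11: ŷ = 6 + 0.5·11 = 11.5; r = 16.5 − 11.5 = 5
x=23: ŷ = 6 + 0.5·23 = 17.5; r = 16.5 − 17.5 = -1
x=25: ŷ = 6 + 0.5·25 = 18.5; r = 15.5 − 18.5 = -3
x=27: ŷ = 6 + 0.5·27 = 19.5; r = 21.5 − 19.5 = 2

-2, 3, -5, 1, 5, -1, -3, 2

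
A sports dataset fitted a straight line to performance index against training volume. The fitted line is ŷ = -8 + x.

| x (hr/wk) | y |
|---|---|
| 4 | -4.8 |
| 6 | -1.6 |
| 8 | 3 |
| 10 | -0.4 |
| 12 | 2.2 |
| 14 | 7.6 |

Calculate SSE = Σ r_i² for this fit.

x=4: ŷ = -8 + 4 = -4; r = -4.8 − (-4) = -0.8
x=6: ŷ = -8 + 6 = -2; r = -1.6 − (-2) = 0.4
x=8: ŷ = -8 + 8 = 0; r = 3 − 0 = 3
x=10: ŷ = -8 + 10 = 2; r = -0.4 − 2 = -2.4
x=12: ŷ = -8 + 12 = 4; r = 2.2 − 4 = -1.8
x=14: ŷ = -8 + 14 = 6; r = 7.6 − 6 = 1.6
SSE = 0.64 + 0.16 + 9 + 5.76 + 3.24 + 2.56 = 21.36

SSE = 21.36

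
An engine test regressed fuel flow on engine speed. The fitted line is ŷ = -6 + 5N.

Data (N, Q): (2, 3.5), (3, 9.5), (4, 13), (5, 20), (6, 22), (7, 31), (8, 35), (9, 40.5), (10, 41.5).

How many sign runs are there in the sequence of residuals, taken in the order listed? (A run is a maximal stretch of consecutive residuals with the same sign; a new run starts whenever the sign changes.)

N=2: ŷ = -6 + 5·2 = 4; e = 3.5 − 4 = -0.5
N=3: ŷ = -6 + 5·3 = 9; e = 9.5 − 9 = 0.5
N=4: ŷ = -6 + 5·4 = 14; e = 13 − 14 = -1
N=5: ŷ = -6 + 5·5 = 19; e = 20 − 19 = 1
N=6: ŷ = -6 + 5·6 = 24; e = 22 − 24 = -2
N=7: ŷ = -6 + 5·7 = 29; e = 31 − 29 = 2
N=8: ŷ = -6 + 5·8 = 34; e = 35 − 34 = 1
N=9: ŷ = -6 + 5·9 = 39; e = 40.5 − 39 = 1.5
N=10: ŷ = -6 + 5·10 = 44; e = 41.5 − 44 = -2.5
Signs: − + − + − + + + −
Runs: −×1, +×1, −×1, +×1, −×1, +×3, −×1 → 7

7 runs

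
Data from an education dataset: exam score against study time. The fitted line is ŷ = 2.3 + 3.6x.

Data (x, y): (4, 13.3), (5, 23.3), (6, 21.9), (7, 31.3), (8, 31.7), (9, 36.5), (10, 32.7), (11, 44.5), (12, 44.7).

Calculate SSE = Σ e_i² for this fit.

x=4: ŷ = 2.3 + 3.6·4 = 16.7; e = 13.3 − 16.7 = -3.4
x=5: ŷ = 2.3 + 3.6·5 = 20.3; e = 23.3 − 20.3 = 3
x=6: ŷ = 2.3 + 3.6·6 = 23.9; e = 21.9 − 23.9 = -2
x=7: ŷ = 2.3 + 3.6·7 = 27.5; e = 31.3 − 27.5 = 3.8
x=8: ŷ = 2.3 + 3.6·8 = 31.1; e = 31.7 − 31.1 = 0.6
x=9: ŷ = 2.3 + 3.6·9 = 34.7; e = 36.5 − 34.7 = 1.8
x=10: ŷ = 2.3 + 3.6·10 = 38.3; e = 32.7 − 38.3 = -5.6
x=11: ŷ = 2.3 + 3.6·11 = 41.9; e = 44.5 − 41.9 = 2.6
x=12: ŷ = 2.3 + 3.6·12 = 45.5; e = 44.7 − 45.5 = -0.8
SSE = 11.56 + 9 + 4 + 14.44 + 0.36 + 3.24 + 31.36 + 6.76 + 0.64 = 81.36

SSE = 81.36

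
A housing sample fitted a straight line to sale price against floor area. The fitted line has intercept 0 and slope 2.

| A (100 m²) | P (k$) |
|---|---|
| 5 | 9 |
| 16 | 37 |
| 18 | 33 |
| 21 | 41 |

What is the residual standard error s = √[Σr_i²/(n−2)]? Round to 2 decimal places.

s = 4.24

A=5: ŷ = 2·5 = 10; r = 9 − 10 = -1
A=16: ŷ = 2·16 = 32; r = 37 − 32 = 5
A=18: ŷ = 2·18 = 36; r = 33 − 36 = -3
A=21: ŷ = 2·21 = 42; r = 41 − 42 = -1
SSE = 1 + 25 + 9 + 1 = 36
s = √(36/2) = √18 ≈ 4.24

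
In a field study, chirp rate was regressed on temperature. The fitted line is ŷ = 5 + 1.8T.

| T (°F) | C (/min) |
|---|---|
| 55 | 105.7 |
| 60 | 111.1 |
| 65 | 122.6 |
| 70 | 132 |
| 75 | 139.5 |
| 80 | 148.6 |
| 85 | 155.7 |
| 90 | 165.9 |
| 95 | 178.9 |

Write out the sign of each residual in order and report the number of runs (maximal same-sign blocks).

T=55: ŷ = 5 + 1.8·55 = 104; e = 105.7 − 104 = 1.7
T=60: ŷ = 5 + 1.8·60 = 113; e = 111.1 − 113 = -1.9
T=65: ŷ = 5 + 1.8·65 = 122; e = 122.6 − 122 = 0.6
T=70: ŷ = 5 + 1.8·70 = 131; e = 132 − 131 = 1
T=75: ŷ = 5 + 1.8·75 = 140; e = 139.5 − 140 = -0.5
T=80: ŷ = 5 + 1.8·80 = 149; e = 148.6 − 149 = -0.4
T=85: ŷ = 5 + 1.8·85 = 158; e = 155.7 − 158 = -2.3
T=90: ŷ = 5 + 1.8·90 = 167; e = 165.9 − 167 = -1.1
T=95: ŷ = 5 + 1.8·95 = 176; e = 178.9 − 176 = 2.9
Signs: + − + + − − − − +
Runs: +×1, −×1, +×2, −×4, +×1 → 5

5 runs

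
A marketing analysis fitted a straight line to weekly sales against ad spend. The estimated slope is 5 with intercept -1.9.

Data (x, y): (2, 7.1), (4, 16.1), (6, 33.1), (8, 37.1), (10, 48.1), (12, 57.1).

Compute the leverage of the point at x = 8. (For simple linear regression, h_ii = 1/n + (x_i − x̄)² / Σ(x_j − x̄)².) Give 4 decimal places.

h = 0.1810

x̄ = (2 + 4 + 6 + 8 + 10 + 12)/6 = 7
Σ(x − x̄)² = 25 + 9 + 1 + 1 + 9 + 25 = 70
h = 1/6 + (1)²/70 = 0.166667 + 0.0142857 = 0.1810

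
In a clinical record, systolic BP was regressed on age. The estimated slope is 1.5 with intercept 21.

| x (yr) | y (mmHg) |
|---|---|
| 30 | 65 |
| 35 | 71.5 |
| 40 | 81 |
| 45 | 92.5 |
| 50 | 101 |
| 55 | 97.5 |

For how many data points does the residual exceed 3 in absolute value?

3

x=30: ŷ = 21 + 1.5·30 = 66; r = 65 − 66 = -1
x=35: ŷ = 21 + 1.5·35 = 73.5; r = 71.5 − 73.5 = -2
x=40: ŷ = 21 + 1.5·40 = 81; r = 81 − 81 = 0
x=45: ŷ = 21 + 1.5·45 = 88.5; r = 92.5 − 88.5 = 4
x=50: ŷ = 21 + 1.5·50 = 96; r = 101 − 96 = 5
x=55: ŷ = 21 + 1.5·55 = 103.5; r = 97.5 − 103.5 = -6
|r| > 3: x=45 (|r|=4), x=50 (|r|=5), x=55 (|r|=6) → 3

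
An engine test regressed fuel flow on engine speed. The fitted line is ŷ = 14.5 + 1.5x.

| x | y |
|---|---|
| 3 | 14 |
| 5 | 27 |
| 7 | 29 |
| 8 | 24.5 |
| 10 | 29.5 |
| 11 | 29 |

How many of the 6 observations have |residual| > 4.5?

2

x=3: ŷ = 14.5 + 1.5·3 = 19; e = 14 − 19 = -5
x=5: ŷ = 14.5 + 1.5·5 = 22; e = 27 − 22 = 5
x=7: ŷ = 14.5 + 1.5·7 = 25; e = 29 − 25 = 4
x=8: ŷ = 14.5 + 1.5·8 = 26.5; e = 24.5 − 26.5 = -2
x=10: ŷ = 14.5 + 1.5·10 = 29.5; e = 29.5 − 29.5 = 0
x=11: ŷ = 14.5 + 1.5·11 = 31; e = 29 − 31 = -2
|e| > 4.5: x=3 (|e|=5), x=5 (|e|=5) → 2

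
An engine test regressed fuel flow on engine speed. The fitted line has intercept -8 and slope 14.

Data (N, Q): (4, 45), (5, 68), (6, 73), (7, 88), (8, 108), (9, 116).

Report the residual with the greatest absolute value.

N=4: ŷ = -8 + 14·4 = 48; r = 45 − 48 = -3
N=5: ŷ = -8 + 14·5 = 62; r = 68 − 62 = 6
N=6: ŷ = -8 + 14·6 = 76; r = 73 − 76 = -3
N=7: ŷ = -8 + 14·7 = 90; r = 88 − 90 = -2
N=8: ŷ = -8 + 14·8 = 104; r = 108 − 104 = 4
N=9: ŷ = -8 + 14·9 = 118; r = 116 − 118 = -2
Largest |r| is 6 at N = 5, residual 6.

r = 6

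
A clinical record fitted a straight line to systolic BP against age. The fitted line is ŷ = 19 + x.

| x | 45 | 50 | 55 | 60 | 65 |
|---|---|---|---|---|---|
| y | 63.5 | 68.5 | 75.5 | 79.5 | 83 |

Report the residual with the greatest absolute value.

e = 1.5

x=45: ŷ = 19 + 45 = 64; e = 63.5 − 64 = -0.5
x=50: ŷ = 19 + 50 = 69; e = 68.5 − 69 = -0.5
x=55: ŷ = 19 + 55 = 74; e = 75.5 − 74 = 1.5
x=60: ŷ = 19 + 60 = 79; e = 79.5 − 79 = 0.5
x=65: ŷ = 19 + 65 = 84; e = 83 − 84 = -1
Largest |e| is 1.5 at x = 55, residual 1.5.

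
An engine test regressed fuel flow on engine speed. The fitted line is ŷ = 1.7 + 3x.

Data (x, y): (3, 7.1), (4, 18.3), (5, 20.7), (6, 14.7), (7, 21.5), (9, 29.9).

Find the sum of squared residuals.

x=3: ŷ = 1.7 + 3·3 = 10.7; e = 7.1 − 10.7 = -3.6
x=4: ŷ = 1.7 + 3·4 = 13.7; e = 18.3 − 13.7 = 4.6
x=5: ŷ = 1.7 + 3·5 = 16.7; e = 20.7 − 16.7 = 4
x=6: ŷ = 1.7 + 3·6 = 19.7; e = 14.7 − 19.7 = -5
x=7: ŷ = 1.7 + 3·7 = 22.7; e = 21.5 − 22.7 = -1.2
x=9: ŷ = 1.7 + 3·9 = 28.7; e = 29.9 − 28.7 = 1.2
SSE = 12.96 + 21.16 + 16 + 25 + 1.44 + 1.44 = 78

SSE = 78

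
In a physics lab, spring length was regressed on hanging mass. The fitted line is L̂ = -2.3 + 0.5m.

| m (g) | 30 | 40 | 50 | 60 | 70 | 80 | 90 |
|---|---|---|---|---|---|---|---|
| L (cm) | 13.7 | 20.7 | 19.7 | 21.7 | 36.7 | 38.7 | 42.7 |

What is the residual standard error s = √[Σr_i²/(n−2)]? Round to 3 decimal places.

m=30: L̂ = -2.3 + 0.5·30 = 12.7; r = 13.7 − 12.7 = 1
m=40: L̂ = -2.3 + 0.5·40 = 17.7; r = 20.7 − 17.7 = 3
m=50: L̂ = -2.3 + 0.5·50 = 22.7; r = 19.7 − 22.7 = -3
m=60: L̂ = -2.3 + 0.5·60 = 27.7; r = 21.7 − 27.7 = -6
m=70: L̂ = -2.3 + 0.5·70 = 32.7; r = 36.7 − 32.7 = 4
m=80: L̂ = -2.3 + 0.5·80 = 37.7; r = 38.7 − 37.7 = 1
m=90: L̂ = -2.3 + 0.5·90 = 42.7; r = 42.7 − 42.7 = 0
SSE = 1 + 9 + 9 + 36 + 16 + 1 + 0 = 72
s = √(72/5) = √14.4 ≈ 3.795

s = 3.795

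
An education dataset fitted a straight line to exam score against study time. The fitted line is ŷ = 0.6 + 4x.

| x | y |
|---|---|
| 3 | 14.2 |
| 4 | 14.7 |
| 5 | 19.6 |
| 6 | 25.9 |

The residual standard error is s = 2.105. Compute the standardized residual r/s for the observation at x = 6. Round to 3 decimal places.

ŷ = 0.6 + 4·6 = 24.6
r = 25.9 − 24.6 = 1.3
r/s = 1.3 / 2.105 = 0.618

0.618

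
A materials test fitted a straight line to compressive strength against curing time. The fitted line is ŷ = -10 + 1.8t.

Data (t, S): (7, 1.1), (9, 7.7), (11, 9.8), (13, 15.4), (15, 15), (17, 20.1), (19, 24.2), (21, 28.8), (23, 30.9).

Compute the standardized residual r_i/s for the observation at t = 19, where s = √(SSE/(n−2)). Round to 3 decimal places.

0.000

t=7: ŷ = -10 + 1.8·7 = 2.6; r = 1.1 − 2.6 = -1.5
t=9: ŷ = -10 + 1.8·9 = 6.2; r = 7.7 − 6.2 = 1.5
t=11: ŷ = -10 + 1.8·11 = 9.8; r = 9.8 − 9.8 = 0
t=13: ŷ = -10 + 1.8·13 = 13.4; r = 15.4 − 13.4 = 2
t=15: ŷ = -10 + 1.8·15 = 17; r = 15 − 17 = -2
t=17: ŷ = -10 + 1.8·17 = 20.6; r = 20.1 − 20.6 = -0.5
t=19: ŷ = -10 + 1.8·19 = 24.2; r = 24.2 − 24.2 = 0
t=21: ŷ = -10 + 1.8·21 = 27.8; r = 28.8 − 27.8 = 1
t=23: ŷ = -10 + 1.8·23 = 31.4; r = 30.9 − 31.4 = -0.5
SSE = 2.25 + 2.25 + 0 + 4 + 4 + 0.25 + 0 + 1 + 0.25 = 14
s = √(14/7) = 1.41421
r/s = 0 / 1.41421 = 0.000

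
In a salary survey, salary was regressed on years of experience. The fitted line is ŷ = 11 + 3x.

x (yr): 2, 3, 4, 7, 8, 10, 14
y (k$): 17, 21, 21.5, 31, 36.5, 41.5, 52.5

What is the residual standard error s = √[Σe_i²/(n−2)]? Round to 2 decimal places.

x=2: ŷ = 11 + 3·2 = 17; e = 17 − 17 = 0
x=3: ŷ = 11 + 3·3 = 20; e = 21 − 20 = 1
x=4: ŷ = 11 + 3·4 = 23; e = 21.5 − 23 = -1.5
x=7: ŷ = 11 + 3·7 = 32; e = 31 − 32 = -1
x=8: ŷ = 11 + 3·8 = 35; e = 36.5 − 35 = 1.5
x=10: ŷ = 11 + 3·10 = 41; e = 41.5 − 41 = 0.5
x=14: ŷ = 11 + 3·14 = 53; e = 52.5 − 53 = -0.5
SSE = 0 + 1 + 2.25 + 1 + 2.25 + 0.25 + 0.25 = 7
s = √(7/5) = √1.4 ≈ 1.18

s = 1.18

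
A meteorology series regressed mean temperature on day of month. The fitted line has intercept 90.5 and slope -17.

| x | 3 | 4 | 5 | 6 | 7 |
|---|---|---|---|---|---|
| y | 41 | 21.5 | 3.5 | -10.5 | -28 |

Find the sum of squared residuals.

x=3: ŷ = 90.5 − 17·3 = 39.5; e = 41 − 39.5 = 1.5
x=4: ŷ = 90.5 − 17·4 = 22.5; e = 21.5 − 22.5 = -1
x=5: ŷ = 90.5 − 17·5 = 5.5; e = 3.5 − 5.5 = -2
x=6: ŷ = 90.5 − 17·6 = -11.5; e = -10.5 − (-11.5) = 1
x=7: ŷ = 90.5 − 17·7 = -28.5; e = -28 − (-28.5) = 0.5
SSE = 2.25 + 1 + 4 + 1 + 0.25 = 8.5

SSE = 8.5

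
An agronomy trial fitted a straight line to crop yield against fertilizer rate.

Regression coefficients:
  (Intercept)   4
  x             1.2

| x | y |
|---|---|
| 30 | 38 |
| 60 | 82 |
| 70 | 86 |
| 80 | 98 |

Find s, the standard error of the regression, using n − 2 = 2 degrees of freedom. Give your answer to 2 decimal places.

s = 4.90

x=30: ŷ = 4 + 1.2·30 = 40; e = 38 − 40 = -2
x=60: ŷ = 4 + 1.2·60 = 76; e = 82 − 76 = 6
x=70: ŷ = 4 + 1.2·70 = 88; e = 86 − 88 = -2
x=80: ŷ = 4 + 1.2·80 = 100; e = 98 − 100 = -2
SSE = 4 + 36 + 4 + 4 = 48
s = √(48/2) = √24 ≈ 4.90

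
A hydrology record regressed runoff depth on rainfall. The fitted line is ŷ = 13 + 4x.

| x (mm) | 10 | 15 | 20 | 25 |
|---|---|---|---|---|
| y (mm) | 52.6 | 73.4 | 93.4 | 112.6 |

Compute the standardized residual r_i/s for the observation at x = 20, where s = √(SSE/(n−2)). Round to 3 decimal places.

x=10: ŷ = 13 + 4·10 = 53; r = 52.6 − 53 = -0.4
x=15: ŷ = 13 + 4·15 = 73; r = 73.4 − 73 = 0.4
x=20: ŷ = 13 + 4·20 = 93; r = 93.4 − 93 = 0.4
x=25: ŷ = 13 + 4·25 = 113; r = 112.6 − 113 = -0.4
SSE = 0.16 + 0.16 + 0.16 + 0.16 = 0.64
s = √(0.64/2) = 0.565685
r/s = 0.4 / 0.565685 = 0.707

0.707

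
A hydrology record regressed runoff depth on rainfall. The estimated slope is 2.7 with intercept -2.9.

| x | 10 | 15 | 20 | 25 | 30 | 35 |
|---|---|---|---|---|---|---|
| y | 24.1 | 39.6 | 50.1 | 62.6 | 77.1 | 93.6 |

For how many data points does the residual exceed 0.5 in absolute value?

5

x=10: ŷ = -2.9 + 2.7·10 = 24.1; e = 24.1 − 24.1 = 0
x=15: ŷ = -2.9 + 2.7·15 = 37.6; e = 39.6 − 37.6 = 2
x=20: ŷ = -2.9 + 2.7·20 = 51.1; e = 50.1 − 51.1 = -1
x=25: ŷ = -2.9 + 2.7·25 = 64.6; e = 62.6 − 64.6 = -2
x=30: ŷ = -2.9 + 2.7·30 = 78.1; e = 77.1 − 78.1 = -1
x=35: ŷ = -2.9 + 2.7·35 = 91.6; e = 93.6 − 91.6 = 2
|e| > 0.5: x=15 (|e|=2), x=20 (|e|=1), x=25 (|e|=2), x=30 (|e|=1), x=35 (|e|=2) → 5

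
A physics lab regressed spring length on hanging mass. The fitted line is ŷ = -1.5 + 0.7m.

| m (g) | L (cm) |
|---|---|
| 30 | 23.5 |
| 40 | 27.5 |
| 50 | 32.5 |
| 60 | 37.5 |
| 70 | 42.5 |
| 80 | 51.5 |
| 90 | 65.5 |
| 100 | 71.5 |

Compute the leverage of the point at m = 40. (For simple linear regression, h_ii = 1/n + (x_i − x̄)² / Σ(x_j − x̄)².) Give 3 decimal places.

h = 0.274

m̄ = (30 + 40 + 50 + 60 + 70 + 80 + 90 + 100)/8 = 65
Σ(m − m̄)² = 1225 + 625 + 225 + 25 + 25 + 225 + 625 + 1225 = 4200
h = 1/8 + (-25)²/4200 = 0.125 + 0.14881 = 0.274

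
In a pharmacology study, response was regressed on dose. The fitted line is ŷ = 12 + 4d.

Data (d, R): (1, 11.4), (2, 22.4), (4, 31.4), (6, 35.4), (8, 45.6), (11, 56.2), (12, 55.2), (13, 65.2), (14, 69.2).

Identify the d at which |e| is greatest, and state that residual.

d=1: ŷ = 12 + 4·1 = 16; e = 11.4 − 16 = -4.6
d=2: ŷ = 12 + 4·2 = 20; e = 22.4 − 20 = 2.4
d=4: ŷ = 12 + 4·4 = 28; e = 31.4 − 28 = 3.4
d=6: ŷ = 12 + 4·6 = 36; e = 35.4 − 36 = -0.6
d=8: ŷ = 12 + 4·8 = 44; e = 45.6 − 44 = 1.6
d=11: ŷ = 12 + 4·11 = 56; e = 56.2 − 56 = 0.2
d=12: ŷ = 12 + 4·12 = 60; e = 55.2 − 60 = -4.8
d=13: ŷ = 12 + 4·13 = 64; e = 65.2 − 64 = 1.2
d=14: ŷ = 12 + 4·14 = 68; e = 69.2 − 68 = 1.2
Largest |e| is 4.8 at d = 12, residual -4.8.

d = 12, e = -4.8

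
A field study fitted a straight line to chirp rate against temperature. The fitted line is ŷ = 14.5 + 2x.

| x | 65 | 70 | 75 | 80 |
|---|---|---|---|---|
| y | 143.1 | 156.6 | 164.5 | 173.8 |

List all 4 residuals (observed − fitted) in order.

-1.4, 2.1, 0, -0.7

x=65: ŷ = 14.5 + 2·65 = 144.5; r = 143.1 − 144.5 = -1.4
x=70: ŷ = 14.5 + 2·70 = 154.5; r = 156.6 − 154.5 = 2.1
x=75: ŷ = 14.5 + 2·75 = 164.5; r = 164.5 − 164.5 = 0
x=80: ŷ = 14.5 + 2·80 = 174.5; r = 173.8 − 174.5 = -0.7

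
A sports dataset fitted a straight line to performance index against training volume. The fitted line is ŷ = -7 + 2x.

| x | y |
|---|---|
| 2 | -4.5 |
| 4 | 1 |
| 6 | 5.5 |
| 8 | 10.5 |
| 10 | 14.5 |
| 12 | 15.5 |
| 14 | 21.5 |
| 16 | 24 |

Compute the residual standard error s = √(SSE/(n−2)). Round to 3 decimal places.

x=2: ŷ = -7 + 2·2 = -3; r = -4.5 − (-3) = -1.5
x=4: ŷ = -7 + 2·4 = 1; r = 1 − 1 = 0
x=6: ŷ = -7 + 2·6 = 5; r = 5.5 − 5 = 0.5
x=8: ŷ = -7 + 2·8 = 9; r = 10.5 − 9 = 1.5
x=10: ŷ = -7 + 2·10 = 13; r = 14.5 − 13 = 1.5
x=12: ŷ = -7 + 2·12 = 17; r = 15.5 − 17 = -1.5
x=14: ŷ = -7 + 2·14 = 21; r = 21.5 − 21 = 0.5
x=16: ŷ = -7 + 2·16 = 25; r = 24 − 25 = -1
SSE = 2.25 + 0 + 0.25 + 2.25 + 2.25 + 2.25 + 0.25 + 1 = 10.5
s = √(10.5/6) = √1.75 ≈ 1.323

s = 1.323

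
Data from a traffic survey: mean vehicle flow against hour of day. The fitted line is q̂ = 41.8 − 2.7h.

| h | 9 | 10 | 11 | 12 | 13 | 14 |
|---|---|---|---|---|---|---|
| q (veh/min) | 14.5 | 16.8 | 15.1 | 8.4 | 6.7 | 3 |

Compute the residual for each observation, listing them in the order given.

h=9: q̂ = 41.8 − 2.7·9 = 17.5; e = 14.5 − 17.5 = -3
h=10: q̂ = 41.8 − 2.7·10 = 14.8; e = 16.8 − 14.8 = 2
h=11: q̂ = 41.8 − 2.7·11 = 12.1; e = 15.1 − 12.1 = 3
h=12: q̂ = 41.8 − 2.7·12 = 9.4; e = 8.4 − 9.4 = -1
h=13: q̂ = 41.8 − 2.7·13 = 6.7; e = 6.7 − 6.7 = 0
h=14: q̂ = 41.8 − 2.7·14 = 4; e = 3 − 4 = -1

-3, 2, 3, -1, 0, -1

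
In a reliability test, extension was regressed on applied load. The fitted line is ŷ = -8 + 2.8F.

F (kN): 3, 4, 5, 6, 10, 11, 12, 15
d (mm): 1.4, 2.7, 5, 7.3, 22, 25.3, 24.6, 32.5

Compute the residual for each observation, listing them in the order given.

1, -0.5, -1, -1.5, 2, 2.5, -1, -1.5

F=3: ŷ = -8 + 2.8·3 = 0.4; r = 1.4 − 0.4 = 1
F=4: ŷ = -8 + 2.8·4 = 3.2; r = 2.7 − 3.2 = -0.5
F=5: ŷ = -8 + 2.8·5 = 6; r = 5 − 6 = -1
F=6: ŷ = -8 + 2.8·6 = 8.8; r = 7.3 − 8.8 = -1.5
F=10: ŷ = -8 + 2.8·10 = 20; r = 22 − 20 = 2
F=11: ŷ = -8 + 2.8·11 = 22.8; r = 25.3 − 22.8 = 2.5
F=12: ŷ = -8 + 2.8·12 = 25.6; r = 24.6 − 25.6 = -1
F=15: ŷ = -8 + 2.8·15 = 34; r = 32.5 − 34 = -1.5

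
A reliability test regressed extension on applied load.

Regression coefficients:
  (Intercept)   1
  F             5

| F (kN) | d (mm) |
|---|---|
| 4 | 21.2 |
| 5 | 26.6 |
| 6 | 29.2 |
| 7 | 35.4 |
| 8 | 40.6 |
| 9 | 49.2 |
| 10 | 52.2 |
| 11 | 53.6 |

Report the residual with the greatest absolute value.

r = 3.2

F=4: d̂ = 1 + 5·4 = 21; r = 21.2 − 21 = 0.2
F=5: d̂ = 1 + 5·5 = 26; r = 26.6 − 26 = 0.6
F=6: d̂ = 1 + 5·6 = 31; r = 29.2 − 31 = -1.8
F=7: d̂ = 1 + 5·7 = 36; r = 35.4 − 36 = -0.6
F=8: d̂ = 1 + 5·8 = 41; r = 40.6 − 41 = -0.4
F=9: d̂ = 1 + 5·9 = 46; r = 49.2 − 46 = 3.2
F=10: d̂ = 1 + 5·10 = 51; r = 52.2 − 51 = 1.2
F=11: d̂ = 1 + 5·11 = 56; r = 53.6 − 56 = -2.4
Largest |r| is 3.2 at F = 9, residual 3.2.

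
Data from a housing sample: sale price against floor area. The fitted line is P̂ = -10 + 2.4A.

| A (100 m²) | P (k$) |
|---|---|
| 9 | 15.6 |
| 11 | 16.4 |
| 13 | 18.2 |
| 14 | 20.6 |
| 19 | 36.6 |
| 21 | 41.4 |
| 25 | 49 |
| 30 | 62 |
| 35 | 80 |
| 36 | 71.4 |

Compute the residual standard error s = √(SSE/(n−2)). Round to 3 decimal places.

A=9: P̂ = -10 + 2.4·9 = 11.6; e = 15.6 − 11.6 = 4
A=11: P̂ = -10 + 2.4·11 = 16.4; e = 16.4 − 16.4 = 0
A=13: P̂ = -10 + 2.4·13 = 21.2; e = 18.2 − 21.2 = -3
A=14: P̂ = -10 + 2.4·14 = 23.6; e = 20.6 − 23.6 = -3
A=19: P̂ = -10 + 2.4·19 = 35.6; e = 36.6 − 35.6 = 1
A=21: P̂ = -10 + 2.4·21 = 40.4; e = 41.4 − 40.4 = 1
A=25: P̂ = -10 + 2.4·25 = 50; e = 49 − 50 = -1
A=30: P̂ = -10 + 2.4·30 = 62; e = 62 − 62 = 0
A=35: P̂ = -10 + 2.4·35 = 74; e = 80 − 74 = 6
A=36: P̂ = -10 + 2.4·36 = 76.4; e = 71.4 − 76.4 = -5
SSE = 16 + 0 + 9 + 9 + 1 + 1 + 1 + 0 + 36 + 25 = 98
s = √(98/8) = √12.25 ≈ 3.500

s = 3.500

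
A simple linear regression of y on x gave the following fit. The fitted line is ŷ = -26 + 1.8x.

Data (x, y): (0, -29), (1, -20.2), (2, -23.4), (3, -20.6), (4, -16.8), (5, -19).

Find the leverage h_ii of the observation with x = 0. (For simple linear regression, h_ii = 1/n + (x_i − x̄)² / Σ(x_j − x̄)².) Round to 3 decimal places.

x̄ = (0 + 1 + 2 + 3 + 4 + 5)/6 = 2.5
Σ(x − x̄)² = 6.25 + 2.25 + 0.25 + 0.25 + 2.25 + 6.25 = 17.5
h = 1/6 + (-2.5)²/17.5 = 0.166667 + 0.357143 = 0.524

h = 0.524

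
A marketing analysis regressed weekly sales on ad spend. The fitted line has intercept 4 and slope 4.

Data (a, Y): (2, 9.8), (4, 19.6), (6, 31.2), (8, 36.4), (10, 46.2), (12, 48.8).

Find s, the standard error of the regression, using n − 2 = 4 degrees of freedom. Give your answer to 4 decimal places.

s = 2.7604

a=2: Ŷ = 4 + 4·2 = 12; r = 9.8 − 12 = -2.2
a=4: Ŷ = 4 + 4·4 = 20; r = 19.6 − 20 = -0.4
a=6: Ŷ = 4 + 4·6 = 28; r = 31.2 − 28 = 3.2
a=8: Ŷ = 4 + 4·8 = 36; r = 36.4 − 36 = 0.4
a=10: Ŷ = 4 + 4·10 = 44; r = 46.2 − 44 = 2.2
a=12: Ŷ = 4 + 4·12 = 52; r = 48.8 − 52 = -3.2
SSE = 4.84 + 0.16 + 10.24 + 0.16 + 4.84 + 10.24 = 30.48
s = √(30.48/4) = √7.62 ≈ 2.7604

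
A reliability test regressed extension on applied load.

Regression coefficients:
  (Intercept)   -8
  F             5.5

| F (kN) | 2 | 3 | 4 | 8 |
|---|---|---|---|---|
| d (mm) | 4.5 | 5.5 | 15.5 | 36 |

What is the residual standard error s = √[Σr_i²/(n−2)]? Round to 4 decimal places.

F=2: d̂ = -8 + 5.5·2 = 3; r = 4.5 − 3 = 1.5
F=3: d̂ = -8 + 5.5·3 = 8.5; r = 5.5 − 8.5 = -3
F=4: d̂ = -8 + 5.5·4 = 14; r = 15.5 − 14 = 1.5
F=8: d̂ = -8 + 5.5·8 = 36; r = 36 − 36 = 0
SSE = 2.25 + 9 + 2.25 + 0 = 13.5
s = √(13.5/2) = √6.75 ≈ 2.5981

s = 2.5981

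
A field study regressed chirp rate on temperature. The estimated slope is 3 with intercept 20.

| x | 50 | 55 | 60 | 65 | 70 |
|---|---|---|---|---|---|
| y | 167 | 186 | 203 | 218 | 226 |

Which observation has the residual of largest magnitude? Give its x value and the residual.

x = 70, e = -4

x=50: ŷ = 20 + 3·50 = 170; e = 167 − 170 = -3
x=55: ŷ = 20 + 3·55 = 185; e = 186 − 185 = 1
x=60: ŷ = 20 + 3·60 = 200; e = 203 − 200 = 3
x=65: ŷ = 20 + 3·65 = 215; e = 218 − 215 = 3
x=70: ŷ = 20 + 3·70 = 230; e = 226 − 230 = -4
Largest |e| is 4 at x = 70, residual -4.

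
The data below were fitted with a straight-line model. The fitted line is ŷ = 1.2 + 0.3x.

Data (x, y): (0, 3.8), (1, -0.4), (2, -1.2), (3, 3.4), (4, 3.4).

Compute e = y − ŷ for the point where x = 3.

e = 1.3

ŷ = 1.2 + 0.3·3 = 2.1
e = 3.4 − 2.1 = 1.3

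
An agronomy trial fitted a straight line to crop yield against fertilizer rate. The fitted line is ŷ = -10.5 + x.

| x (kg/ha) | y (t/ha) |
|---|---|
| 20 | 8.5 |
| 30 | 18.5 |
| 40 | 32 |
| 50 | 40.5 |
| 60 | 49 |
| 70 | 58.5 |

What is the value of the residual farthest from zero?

e = 2.5

x=20: ŷ = -10.5 + 20 = 9.5; e = 8.5 − 9.5 = -1
x=30: ŷ = -10.5 + 30 = 19.5; e = 18.5 − 19.5 = -1
x=40: ŷ = -10.5 + 40 = 29.5; e = 32 − 29.5 = 2.5
x=50: ŷ = -10.5 + 50 = 39.5; e = 40.5 − 39.5 = 1
x=60: ŷ = -10.5 + 60 = 49.5; e = 49 − 49.5 = -0.5
x=70: ŷ = -10.5 + 70 = 59.5; e = 58.5 − 59.5 = -1
Largest |e| is 2.5 at x = 40, residual 2.5.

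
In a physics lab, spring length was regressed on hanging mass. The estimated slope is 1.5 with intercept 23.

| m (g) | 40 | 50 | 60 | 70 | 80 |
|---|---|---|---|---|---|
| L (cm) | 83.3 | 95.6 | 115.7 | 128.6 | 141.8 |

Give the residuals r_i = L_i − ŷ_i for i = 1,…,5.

0.3, -2.4, 2.7, 0.6, -1.2

m=40: ŷ = 23 + 1.5·40 = 83; r = 83.3 − 83 = 0.3
m=50: ŷ = 23 + 1.5·50 = 98; r = 95.6 − 98 = -2.4
m=60: ŷ = 23 + 1.5·60 = 113; r = 115.7 − 113 = 2.7
m=70: ŷ = 23 + 1.5·70 = 128; r = 128.6 − 128 = 0.6
m=80: ŷ = 23 + 1.5·80 = 143; r = 141.8 − 143 = -1.2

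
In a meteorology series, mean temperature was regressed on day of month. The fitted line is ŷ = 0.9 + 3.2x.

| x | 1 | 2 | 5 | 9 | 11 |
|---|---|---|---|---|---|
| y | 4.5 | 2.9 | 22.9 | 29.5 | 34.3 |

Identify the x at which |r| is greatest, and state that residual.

x=1: ŷ = 0.9 + 3.2·1 = 4.1; r = 4.5 − 4.1 = 0.4
x=2: ŷ = 0.9 + 3.2·2 = 7.3; r = 2.9 − 7.3 = -4.4
x=5: ŷ = 0.9 + 3.2·5 = 16.9; r = 22.9 − 16.9 = 6
x=9: ŷ = 0.9 + 3.2·9 = 29.7; r = 29.5 − 29.7 = -0.2
x=11: ŷ = 0.9 + 3.2·11 = 36.1; r = 34.3 − 36.1 = -1.8
Largest |r| is 6 at x = 5, residual 6.

x = 5, r = 6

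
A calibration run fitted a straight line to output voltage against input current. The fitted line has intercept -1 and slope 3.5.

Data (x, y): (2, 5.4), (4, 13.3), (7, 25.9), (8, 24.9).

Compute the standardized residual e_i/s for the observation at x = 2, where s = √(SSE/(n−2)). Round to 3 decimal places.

x=2: ŷ = -1 + 3.5·2 = 6; e = 5.4 − 6 = -0.6
x=4: ŷ = -1 + 3.5·4 = 13; e = 13.3 − 13 = 0.3
x=7: ŷ = -1 + 3.5·7 = 23.5; e = 25.9 − 23.5 = 2.4
x=8: ŷ = -1 + 3.5·8 = 27; e = 24.9 − 27 = -2.1
SSE = 0.36 + 0.09 + 5.76 + 4.41 = 10.62
s = √(10.62/2) = 2.30434
e/s = -0.6 / 2.30434 = -0.260

-0.260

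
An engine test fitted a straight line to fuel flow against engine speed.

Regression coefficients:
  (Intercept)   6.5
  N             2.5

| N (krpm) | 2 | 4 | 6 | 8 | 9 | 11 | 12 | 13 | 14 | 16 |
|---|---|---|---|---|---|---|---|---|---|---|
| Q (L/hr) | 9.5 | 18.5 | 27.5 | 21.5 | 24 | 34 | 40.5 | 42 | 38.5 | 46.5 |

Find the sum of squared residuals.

SSE = 128

N=2: Q̂ = 6.5 + 2.5·2 = 11.5; e = 9.5 − 11.5 = -2
N=4: Q̂ = 6.5 + 2.5·4 = 16.5; e = 18.5 − 16.5 = 2
N=6: Q̂ = 6.5 + 2.5·6 = 21.5; e = 27.5 − 21.5 = 6
N=8: Q̂ = 6.5 + 2.5·8 = 26.5; e = 21.5 − 26.5 = -5
N=9: Q̂ = 6.5 + 2.5·9 = 29; e = 24 − 29 = -5
N=11: Q̂ = 6.5 + 2.5·11 = 34; e = 34 − 34 = 0
N=12: Q̂ = 6.5 + 2.5·12 = 36.5; e = 40.5 − 36.5 = 4
N=13: Q̂ = 6.5 + 2.5·13 = 39; e = 42 − 39 = 3
N=14: Q̂ = 6.5 + 2.5·14 = 41.5; e = 38.5 − 41.5 = -3
N=16: Q̂ = 6.5 + 2.5·16 = 46.5; e = 46.5 − 46.5 = 0
SSE = 4 + 4 + 36 + 25 + 25 + 0 + 16 + 9 + 9 + 0 = 128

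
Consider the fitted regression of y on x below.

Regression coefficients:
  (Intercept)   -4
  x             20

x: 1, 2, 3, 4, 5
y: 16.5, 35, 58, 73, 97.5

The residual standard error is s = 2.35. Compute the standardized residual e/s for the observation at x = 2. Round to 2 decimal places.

-0.43

ŷ = -4 + 20·2 = 36
e = 35 − 36 = -1
e/s = -1 / 2.35 = -0.43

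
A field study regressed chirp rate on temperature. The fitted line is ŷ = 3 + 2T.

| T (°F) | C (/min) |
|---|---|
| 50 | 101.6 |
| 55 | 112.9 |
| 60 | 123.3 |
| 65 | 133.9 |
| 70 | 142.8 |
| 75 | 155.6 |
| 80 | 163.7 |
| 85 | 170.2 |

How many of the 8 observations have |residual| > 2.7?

1

T=50: ŷ = 3 + 2·50 = 103; r = 101.6 − 103 = -1.4
T=55: ŷ = 3 + 2·55 = 113; r = 112.9 − 113 = -0.1
T=60: ŷ = 3 + 2·60 = 123; r = 123.3 − 123 = 0.3
T=65: ŷ = 3 + 2·65 = 133; r = 133.9 − 133 = 0.9
T=70: ŷ = 3 + 2·70 = 143; r = 142.8 − 143 = -0.2
T=75: ŷ = 3 + 2·75 = 153; r = 155.6 − 153 = 2.6
T=80: ŷ = 3 + 2·80 = 163; r = 163.7 − 163 = 0.7
T=85: ŷ = 3 + 2·85 = 173; r = 170.2 − 173 = -2.8
|r| > 2.7: T=85 (|r|=2.8) → 1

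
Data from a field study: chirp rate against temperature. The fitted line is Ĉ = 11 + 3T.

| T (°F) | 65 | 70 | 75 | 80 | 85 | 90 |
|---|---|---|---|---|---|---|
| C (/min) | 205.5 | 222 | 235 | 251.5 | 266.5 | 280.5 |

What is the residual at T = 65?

Ĉ = 11 + 3·65 = 206
e = 205.5 − 206 = -0.5

e = -0.5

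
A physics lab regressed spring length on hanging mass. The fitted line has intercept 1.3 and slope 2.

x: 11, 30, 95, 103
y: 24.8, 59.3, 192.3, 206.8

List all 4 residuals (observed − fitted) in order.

1.5, -2, 1, -0.5

x=11: ŷ = 1.3 + 2·11 = 23.3; r = 24.8 − 23.3 = 1.5
x=30: ŷ = 1.3 + 2·30 = 61.3; r = 59.3 − 61.3 = -2
x=95: ŷ = 1.3 + 2·95 = 191.3; r = 192.3 − 191.3 = 1
x=103: ŷ = 1.3 + 2·103 = 207.3; r = 206.8 − 207.3 = -0.5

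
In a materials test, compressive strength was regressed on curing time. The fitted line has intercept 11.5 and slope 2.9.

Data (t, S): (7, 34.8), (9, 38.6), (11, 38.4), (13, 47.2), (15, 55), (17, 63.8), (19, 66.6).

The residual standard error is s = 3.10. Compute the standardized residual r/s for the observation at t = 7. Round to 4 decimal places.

ŷ = 11.5 + 2.9·7 = 31.8
r = 34.8 − 31.8 = 3
r/s = 3 / 3.10 = 0.9677

0.9677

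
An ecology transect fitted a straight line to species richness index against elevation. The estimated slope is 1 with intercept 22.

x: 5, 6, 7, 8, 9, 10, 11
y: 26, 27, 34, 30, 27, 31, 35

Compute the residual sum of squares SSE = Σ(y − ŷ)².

x=5: ŷ = 22 + 5 = 27; e = 26 − 27 = -1
x=6: ŷ = 22 + 6 = 28; e = 27 − 28 = -1
x=7: ŷ = 22 + 7 = 29; e = 34 − 29 = 5
x=8: ŷ = 22 + 8 = 30; e = 30 − 30 = 0
x=9: ŷ = 22 + 9 = 31; e = 27 − 31 = -4
x=10: ŷ = 22 + 10 = 32; e = 31 − 32 = -1
x=11: ŷ = 22 + 11 = 33; e = 35 − 33 = 2
SSE = 1 + 1 + 25 + 0 + 16 + 1 + 4 = 48

SSE = 48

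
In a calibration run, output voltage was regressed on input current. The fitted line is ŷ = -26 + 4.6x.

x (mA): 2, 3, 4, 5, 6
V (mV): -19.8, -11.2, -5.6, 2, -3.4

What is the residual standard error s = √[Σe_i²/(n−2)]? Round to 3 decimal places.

x=2: ŷ = -26 + 4.6·2 = -16.8; e = -19.8 − (-16.8) = -3
x=3: ŷ = -26 + 4.6·3 = -12.2; e = -11.2 − (-12.2) = 1
x=4: ŷ = -26 + 4.6·4 = -7.6; e = -5.6 − (-7.6) = 2
x=5: ŷ = -26 + 4.6·5 = -3; e = 2 − (-3) = 5
x=6: ŷ = -26 + 4.6·6 = 1.6; e = -3.4 − 1.6 = -5
SSE = 9 + 1 + 4 + 25 + 25 = 64
s = √(64/3) = √21.3333 ≈ 4.619

s = 4.619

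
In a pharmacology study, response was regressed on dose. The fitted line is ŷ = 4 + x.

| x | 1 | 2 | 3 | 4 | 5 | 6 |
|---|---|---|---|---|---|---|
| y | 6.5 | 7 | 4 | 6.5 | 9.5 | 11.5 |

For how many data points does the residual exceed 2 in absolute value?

1

x=1: ŷ = 4 + 1 = 5; e = 6.5 − 5 = 1.5
x=2: ŷ = 4 + 2 = 6; e = 7 − 6 = 1
x=3: ŷ = 4 + 3 = 7; e = 4 − 7 = -3
x=4: ŷ = 4 + 4 = 8; e = 6.5 − 8 = -1.5
x=5: ŷ = 4 + 5 = 9; e = 9.5 − 9 = 0.5
x=6: ŷ = 4 + 6 = 10; e = 11.5 − 10 = 1.5
|e| > 2: x=3 (|e|=3) → 1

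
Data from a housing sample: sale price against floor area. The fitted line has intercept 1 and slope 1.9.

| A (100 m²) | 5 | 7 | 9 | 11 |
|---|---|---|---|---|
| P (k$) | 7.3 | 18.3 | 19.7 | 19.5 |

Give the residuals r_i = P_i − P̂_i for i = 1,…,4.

A=5: P̂ = 1 + 1.9·5 = 10.5; r = 7.3 − 10.5 = -3.2
A=7: P̂ = 1 + 1.9·7 = 14.3; r = 18.3 − 14.3 = 4
A=9: P̂ = 1 + 1.9·9 = 18.1; r = 19.7 − 18.1 = 1.6
A=11: P̂ = 1 + 1.9·11 = 21.9; r = 19.5 − 21.9 = -2.4

-3.2, 4, 1.6, -2.4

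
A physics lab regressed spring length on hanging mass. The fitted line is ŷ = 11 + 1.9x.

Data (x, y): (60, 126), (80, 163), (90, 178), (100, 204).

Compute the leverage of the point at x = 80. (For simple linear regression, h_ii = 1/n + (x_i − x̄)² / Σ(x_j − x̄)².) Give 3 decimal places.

x̄ = (60 + 80 + 90 + 100)/4 = 82.5
Σ(x − x̄)² = 506.25 + 6.25 + 56.25 + 306.25 = 875
h = 1/4 + (-2.5)²/875 = 0.25 + 0.00714286 = 0.257

h = 0.257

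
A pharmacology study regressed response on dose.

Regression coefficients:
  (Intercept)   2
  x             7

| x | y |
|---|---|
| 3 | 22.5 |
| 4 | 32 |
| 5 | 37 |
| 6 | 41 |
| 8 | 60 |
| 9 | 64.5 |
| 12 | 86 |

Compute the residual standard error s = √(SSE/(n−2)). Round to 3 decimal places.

x=3: ŷ = 2 + 7·3 = 23; e = 22.5 − 23 = -0.5
x=4: ŷ = 2 + 7·4 = 30; e = 32 − 30 = 2
x=5: ŷ = 2 + 7·5 = 37; e = 37 − 37 = 0
x=6: ŷ = 2 + 7·6 = 44; e = 41 − 44 = -3
x=8: ŷ = 2 + 7·8 = 58; e = 60 − 58 = 2
x=9: ŷ = 2 + 7·9 = 65; e = 64.5 − 65 = -0.5
x=12: ŷ = 2 + 7·12 = 86; e = 86 − 86 = 0
SSE = 0.25 + 4 + 0 + 9 + 4 + 0.25 + 0 = 17.5
s = √(17.5/5) = √3.5 ≈ 1.871

s = 1.871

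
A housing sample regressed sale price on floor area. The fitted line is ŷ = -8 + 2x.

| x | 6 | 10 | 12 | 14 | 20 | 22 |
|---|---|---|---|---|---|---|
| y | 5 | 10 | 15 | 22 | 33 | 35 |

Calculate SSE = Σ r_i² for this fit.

x=6: ŷ = -8 + 2·6 = 4; r = 5 − 4 = 1
x=10: ŷ = -8 + 2·10 = 12; r = 10 − 12 = -2
x=12: ŷ = -8 + 2·12 = 16; r = 15 − 16 = -1
x=14: ŷ = -8 + 2·14 = 20; r = 22 − 20 = 2
x=20: ŷ = -8 + 2·20 = 32; r = 33 − 32 = 1
x=22: ŷ = -8 + 2·22 = 36; r = 35 − 36 = -1
SSE = 1 + 4 + 1 + 4 + 1 + 1 = 12

SSE = 12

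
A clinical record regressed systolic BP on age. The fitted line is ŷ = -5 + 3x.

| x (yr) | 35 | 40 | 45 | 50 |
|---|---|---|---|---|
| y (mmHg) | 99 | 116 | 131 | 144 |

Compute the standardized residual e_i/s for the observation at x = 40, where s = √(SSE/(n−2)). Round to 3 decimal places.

x=35: ŷ = -5 + 3·35 = 100; e = 99 − 100 = -1
x=40: ŷ = -5 + 3·40 = 115; e = 116 − 115 = 1
x=45: ŷ = -5 + 3·45 = 130; e = 131 − 130 = 1
x=50: ŷ = -5 + 3·50 = 145; e = 144 − 145 = -1
SSE = 1 + 1 + 1 + 1 = 4
s = √(4/2) = 1.41421
e/s = 1 / 1.41421 = 0.707

0.707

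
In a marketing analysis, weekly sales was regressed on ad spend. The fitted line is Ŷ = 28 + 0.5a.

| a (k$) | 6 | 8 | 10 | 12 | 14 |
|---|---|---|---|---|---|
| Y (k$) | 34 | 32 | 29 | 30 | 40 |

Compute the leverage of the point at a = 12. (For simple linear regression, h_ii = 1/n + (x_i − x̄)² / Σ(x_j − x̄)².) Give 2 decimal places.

h = 0.30

ā = (6 + 8 + 10 + 12 + 14)/5 = 10
Σ(a − ā)² = 16 + 4 + 0 + 4 + 16 = 40
h = 1/5 + (2)²/40 = 0.2 + 0.1 = 0.30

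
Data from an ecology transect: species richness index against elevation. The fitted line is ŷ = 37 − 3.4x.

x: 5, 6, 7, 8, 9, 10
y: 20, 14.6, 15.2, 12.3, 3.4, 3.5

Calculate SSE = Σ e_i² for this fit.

x=5: ŷ = 37 − 3.4·5 = 20; e = 20 − 20 = 0
x=6: ŷ = 37 − 3.4·6 = 16.6; e = 14.6 − 16.6 = -2
x=7: ŷ = 37 − 3.4·7 = 13.2; e = 15.2 − 13.2 = 2
x=8: ŷ = 37 − 3.4·8 = 9.8; e = 12.3 − 9.8 = 2.5
x=9: ŷ = 37 − 3.4·9 = 6.4; e = 3.4 − 6.4 = -3
x=10: ŷ = 37 − 3.4·10 = 3; e = 3.5 − 3 = 0.5
SSE = 0 + 4 + 4 + 6.25 + 9 + 0.25 = 23.5

SSE = 23.5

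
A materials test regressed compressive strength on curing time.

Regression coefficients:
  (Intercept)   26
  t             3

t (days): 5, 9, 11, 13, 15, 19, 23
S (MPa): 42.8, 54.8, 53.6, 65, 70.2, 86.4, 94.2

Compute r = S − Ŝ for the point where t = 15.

r = -0.8

Ŝ = 26 + 3·15 = 71
r = 70.2 − 71 = -0.8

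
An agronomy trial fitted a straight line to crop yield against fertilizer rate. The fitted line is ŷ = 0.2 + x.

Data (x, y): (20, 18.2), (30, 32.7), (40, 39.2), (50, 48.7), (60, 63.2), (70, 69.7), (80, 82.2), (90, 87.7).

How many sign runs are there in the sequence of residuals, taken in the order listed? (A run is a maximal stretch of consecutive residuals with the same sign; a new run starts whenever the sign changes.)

7 runs

x=20: ŷ = 0.2 + 20 = 20.2; r = 18.2 − 20.2 = -2
x=30: ŷ = 0.2 + 30 = 30.2; r = 32.7 − 30.2 = 2.5
x=40: ŷ = 0.2 + 40 = 40.2; r = 39.2 − 40.2 = -1
x=50: ŷ = 0.2 + 50 = 50.2; r = 48.7 − 50.2 = -1.5
x=60: ŷ = 0.2 + 60 = 60.2; r = 63.2 − 60.2 = 3
x=70: ŷ = 0.2 + 70 = 70.2; r = 69.7 − 70.2 = -0.5
x=80: ŷ = 0.2 + 80 = 80.2; r = 82.2 − 80.2 = 2
x=90: ŷ = 0.2 + 90 = 90.2; r = 87.7 − 90.2 = -2.5
Signs: − + − − + − + −
Runs: −×1, +×1, −×2, +×1, −×1, +×1, −×1 → 7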